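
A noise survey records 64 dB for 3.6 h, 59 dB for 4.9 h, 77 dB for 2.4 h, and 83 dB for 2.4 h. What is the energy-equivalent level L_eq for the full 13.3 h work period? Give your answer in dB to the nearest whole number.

L_eq = 10·log₁₀[(1/T)·Σ tᵢ·10^(Lᵢ/10)] with T = 13.3 h.
Σ tᵢ·10^(Lᵢ/10) = 3.6·10^(64/10) + 4.9·10^(59/10) + 2.4·10^(77/10) + 2.4·10^(83/10) = 6.121e+08.
L_eq = 10·log₁₀(6.121e+08/13.3) = 76.63 dB.

77 dB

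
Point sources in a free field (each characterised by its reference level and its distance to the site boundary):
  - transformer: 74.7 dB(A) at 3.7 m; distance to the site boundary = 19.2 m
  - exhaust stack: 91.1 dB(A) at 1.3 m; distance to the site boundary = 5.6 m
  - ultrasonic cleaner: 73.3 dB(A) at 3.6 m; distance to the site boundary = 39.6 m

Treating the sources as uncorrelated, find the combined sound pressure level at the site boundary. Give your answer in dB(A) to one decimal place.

Propagate each source to the receiver with L = L_ref − 20·log₁₀(r/r_ref), then add intensities.
transformer: 74.7 − 20·log₁₀(19.2/3.7) = 74.7 − 14.30 = 60.40 dB(A).
exhaust stack: 91.1 − 20·log₁₀(5.6/1.3) = 91.1 − 12.68 = 78.42 dB(A).
ultrasonic cleaner: 73.3 − 20·log₁₀(39.6/3.6) = 73.3 − 20.83 = 52.47 dB(A).
Σ 10^(L/10) = 7.070e+07 → L_total = 10·log₁₀(7.070e+07) = 78.49 dB(A).

78.5 dB(A)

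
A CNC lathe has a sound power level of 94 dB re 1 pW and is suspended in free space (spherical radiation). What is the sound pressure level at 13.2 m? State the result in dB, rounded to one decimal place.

L_p = L_w − 10·log₁₀(4π·r²) with r = 13.2 m.
4π·r² = 2190 m², 10·log₁₀ of that is 33.404 dB.
L_p = 94 − 33.404 = 60.60 dB.

60.6 dB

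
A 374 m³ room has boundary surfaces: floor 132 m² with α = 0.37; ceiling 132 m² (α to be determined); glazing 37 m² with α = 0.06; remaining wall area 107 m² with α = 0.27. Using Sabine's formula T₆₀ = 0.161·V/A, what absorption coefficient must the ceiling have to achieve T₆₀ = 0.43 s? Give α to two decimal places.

From T₆₀ = 0.161·V/A, the target T₆₀ = 0.43 s needs A = 0.161·374/0.43 = 140.03 m².
Absorption from the other surfaces = 132·0.37 + 37·0.06 + 107·0.27 = 79.95 m², so the ceiling must supply 60.08 m² over 132 m².
α = 60.08/132 = 0.455.

0.46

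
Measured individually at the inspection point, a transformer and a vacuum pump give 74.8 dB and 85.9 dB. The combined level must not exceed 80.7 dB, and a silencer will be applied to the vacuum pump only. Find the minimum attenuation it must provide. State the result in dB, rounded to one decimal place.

6.5 dB

Everything except the vacuum pump sums to 10^(74.8/10) = 3.020e+07 in linear terms, 74.80 dB.
The limit corresponds to 10^(80.7/10) = 1.175e+08; subtracting the fixed part leaves 8.729e+07 for the vacuum pump, i.e. 79.41 dB.
Required insertion loss = 85.9 − 79.41 = 6.49 dB.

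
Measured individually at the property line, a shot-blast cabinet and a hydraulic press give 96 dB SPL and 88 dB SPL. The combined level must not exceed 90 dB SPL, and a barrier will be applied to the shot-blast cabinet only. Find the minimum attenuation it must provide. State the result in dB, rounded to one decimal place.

Fixed contribution from the other source: Σ 10^(L/10) = 10^(88/10) = 6.310e+08 (88.00 dB SPL).
To meet 90 dB SPL overall, the treated shot-blast cabinet may contribute at most 10^(90/10) − 6.310e+08 = 3.690e+08, i.e. 85.67 dB SPL.
Required insertion loss = 96 − 85.67 = 10.33 dB.

10.3 dB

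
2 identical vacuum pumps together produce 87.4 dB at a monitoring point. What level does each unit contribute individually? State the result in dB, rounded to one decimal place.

For N identical incoherent sources L_total = L₁ + 10·log₁₀ N, so L₁ = 87.4 − 10·log₁₀(2) = 87.4 − 3.010.

84.4 dB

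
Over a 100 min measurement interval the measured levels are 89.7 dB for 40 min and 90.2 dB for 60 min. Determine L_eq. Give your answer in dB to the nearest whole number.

L_eq = 10·log₁₀[(1/T)·Σ tᵢ·10^(Lᵢ/10)] with T = 100 min.
Σ tᵢ·10^(Lᵢ/10) = 40·10^(89.7/10) + 60·10^(90.2/10) = 1.002e+11.
L_eq = 10·log₁₀(1.002e+11/100) = 90.01 dB.

90 dB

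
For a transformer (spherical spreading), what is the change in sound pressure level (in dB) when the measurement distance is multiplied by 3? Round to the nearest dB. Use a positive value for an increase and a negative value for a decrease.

-10 dB

A point source loses 6 dB per doubling of distance; generally ΔL = −20·log₁₀(r₂/r₁).
ΔL = −20·log₁₀(3) = -9.54 dB.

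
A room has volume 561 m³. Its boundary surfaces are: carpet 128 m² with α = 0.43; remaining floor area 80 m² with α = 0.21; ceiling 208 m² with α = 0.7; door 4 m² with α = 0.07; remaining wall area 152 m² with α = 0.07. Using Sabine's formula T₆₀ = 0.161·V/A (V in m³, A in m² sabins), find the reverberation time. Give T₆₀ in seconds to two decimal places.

Summing Sᵢαᵢ: 128·0.43 + 80·0.21 + 208·0.7 + 4·0.07 + 152·0.07 = 228.36 m².
T₆₀ = 0.161·V/A = 0.161·561/228.36 = 0.396 s.

0.40 s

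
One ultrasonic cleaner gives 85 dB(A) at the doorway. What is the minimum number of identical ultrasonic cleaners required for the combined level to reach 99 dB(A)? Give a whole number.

26

The shortfall is 99 − 85 = 14.0 dB, and N units add 10·log₁₀ N, so need 10·log₁₀ N ≥ 14.0.
N ≥ 10^(14.0/10) = 25.119, so N = 26.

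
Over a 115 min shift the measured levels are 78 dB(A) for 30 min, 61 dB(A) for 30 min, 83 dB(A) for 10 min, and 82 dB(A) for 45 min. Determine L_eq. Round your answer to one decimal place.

The energy average is taken in the linear domain: L_eq = 10·log₁₀[(Σ tᵢ·10^(Lᵢ/10))/T], T = 115 min.
Σ tᵢ·10^(Lᵢ/10) = 30·10^(78/10) + 30·10^(61/10) + 10·10^(83/10) + 45·10^(82/10) = 1.106e+10.
L_eq = 10·log₁₀(1.106e+10/115) = 79.83 dB(A).

79.8 dB(A)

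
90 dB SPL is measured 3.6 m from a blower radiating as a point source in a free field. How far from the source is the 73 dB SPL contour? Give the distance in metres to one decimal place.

The 17.0 dB drop corresponds to a distance ratio of 10^(17.0/20) for a point source.
r₂ = 3.6·10^((90−73)/20) = 3.6·10^(17.0/20) = 25.49 m.

25.5 m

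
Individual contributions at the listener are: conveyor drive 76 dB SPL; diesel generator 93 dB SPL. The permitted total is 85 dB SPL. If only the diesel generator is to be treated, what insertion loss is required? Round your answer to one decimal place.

The untreated sources together contribute 10^(76/10) = 3.981e+07, i.e. 76.00 dB SPL.
To meet 85 dB SPL overall, the treated diesel generator may contribute at most 10^(85/10) − 3.981e+07 = 2.764e+08, i.e. 84.42 dB SPL.
So the diesel generator must be reduced from 93 to 84.42 dB SPL: IL = 8.58 dB.

8.6 dB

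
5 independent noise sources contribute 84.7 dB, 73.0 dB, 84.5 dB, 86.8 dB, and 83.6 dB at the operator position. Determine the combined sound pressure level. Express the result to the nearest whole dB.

91 dB

Incoherent sources combine by intensity addition: L_total = 10·log₁₀(Σ 10^(L_i/10)).
Σ 10^(L/10) = 10^(84.7/10) + 10^(73.0/10) + 10^(84.5/10) + 10^(86.8/10) + 10^(83.6/10) = 1.305e+09.
L_total = 10·log₁₀(1.305e+09) = 91.15 dB.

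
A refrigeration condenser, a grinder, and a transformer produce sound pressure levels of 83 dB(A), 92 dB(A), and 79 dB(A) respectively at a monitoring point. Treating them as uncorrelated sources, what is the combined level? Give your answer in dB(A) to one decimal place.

For uncorrelated sources the intensities add, so convert each level to linear form, sum, and take 10·log₁₀ of the total.
Σ 10^(L/10) = 10^(83/10) + 10^(92/10) + 10^(79/10) = 1.864e+09.
L_total = 10·log₁₀(1.864e+09) = 92.70 dB(A).

92.7 dB(A)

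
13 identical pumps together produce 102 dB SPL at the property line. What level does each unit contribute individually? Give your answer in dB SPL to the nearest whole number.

Dividing the total intensity by 13 lowers the level by 10·log₁₀ 13 = 11.139 dB: L₁ = 102 − 11.139.

91 dB SPL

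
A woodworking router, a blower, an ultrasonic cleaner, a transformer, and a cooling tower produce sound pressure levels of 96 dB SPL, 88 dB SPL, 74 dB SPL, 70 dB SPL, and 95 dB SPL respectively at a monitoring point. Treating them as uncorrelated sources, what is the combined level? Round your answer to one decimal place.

98.9 dB SPL

For uncorrelated sources the intensities add, so convert each level to linear form, sum, and take 10·log₁₀ of the total.
Σ 10^(L/10) = 10^(96/10) + 10^(88/10) + 10^(74/10) + 10^(70/10) + 10^(95/10) = 7.809e+09.
L_total = 10·log₁₀(7.809e+09) = 98.93 dB SPL.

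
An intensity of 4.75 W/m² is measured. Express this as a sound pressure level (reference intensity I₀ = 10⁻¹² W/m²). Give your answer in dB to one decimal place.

Dividing by I₀ shifts the exponent by 12: I/I₀ = 4.75×10^12.
L = 10·(0.6767 + 12) = 126.77 dB.

126.8 dB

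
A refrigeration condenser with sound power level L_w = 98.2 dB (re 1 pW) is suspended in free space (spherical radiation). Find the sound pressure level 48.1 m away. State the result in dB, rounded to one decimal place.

53.6 dB

L_p = L_w − 10·log₁₀(4π·r²) with r = 48.1 m.
4π·r² = 2.907e+04 m², 10·log₁₀ of that is 44.635 dB.
L_p = 98.2 − 44.635 = 53.56 dB.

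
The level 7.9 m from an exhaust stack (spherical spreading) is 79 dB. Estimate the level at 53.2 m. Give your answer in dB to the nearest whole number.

62 dB

Spherical spreading from a point source gives a 20·log₁₀(r₂/r₁) drop.
L₂ = 79 − 20·log₁₀(53.2/7.9) = 79 − 16.566 = 62.43 dB.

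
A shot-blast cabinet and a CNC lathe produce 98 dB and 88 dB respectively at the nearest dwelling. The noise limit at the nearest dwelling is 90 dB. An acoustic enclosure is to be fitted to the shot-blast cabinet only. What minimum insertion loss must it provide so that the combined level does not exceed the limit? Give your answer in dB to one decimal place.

12.3 dB

The untreated sources together contribute 10^(88/10) = 6.310e+08, i.e. 88.00 dB.
The limit corresponds to 10^(90/10) = 1.000e+09; subtracting the fixed part leaves 3.690e+08 for the shot-blast cabinet, i.e. 85.67 dB.
Required insertion loss = 98 − 85.67 = 12.33 dB.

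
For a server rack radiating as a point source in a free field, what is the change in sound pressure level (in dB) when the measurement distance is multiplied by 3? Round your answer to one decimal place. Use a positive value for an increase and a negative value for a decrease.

-9.5 dB

With spherical spreading the level changes by −20·log₁₀(r₂/r₁).
ΔL = −20·log₁₀(3) = -9.54 dB.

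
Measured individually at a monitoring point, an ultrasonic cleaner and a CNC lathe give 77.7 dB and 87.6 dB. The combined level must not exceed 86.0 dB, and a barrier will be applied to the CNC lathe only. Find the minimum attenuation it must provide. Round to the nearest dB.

2 dB

Fixed contribution from the other source: Σ 10^(L/10) = 10^(77.7/10) = 5.888e+07 (77.70 dB).
The limit corresponds to 10^(86.0/10) = 3.981e+08; subtracting the fixed part leaves 3.392e+08 for the CNC lathe, i.e. 85.30 dB.
So the CNC lathe must be reduced from 87.6 to 85.30 dB: IL = 2.30 dB.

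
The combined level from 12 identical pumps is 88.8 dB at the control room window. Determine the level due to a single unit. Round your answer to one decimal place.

78.0 dB

Dividing the total intensity by 12 lowers the level by 10·log₁₀ 12 = 10.792 dB: L₁ = 88.8 − 10.792.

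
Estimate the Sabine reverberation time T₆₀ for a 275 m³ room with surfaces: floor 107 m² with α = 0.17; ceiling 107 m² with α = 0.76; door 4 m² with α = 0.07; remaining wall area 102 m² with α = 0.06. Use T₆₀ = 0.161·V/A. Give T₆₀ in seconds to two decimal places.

0.42 s

Total absorption A = 107·0.17 + 107·0.76 + 4·0.07 + 102·0.06 = 105.91 m² sabins.
T₆₀ = 0.161·V/A = 0.161·275/105.91 = 0.418 s.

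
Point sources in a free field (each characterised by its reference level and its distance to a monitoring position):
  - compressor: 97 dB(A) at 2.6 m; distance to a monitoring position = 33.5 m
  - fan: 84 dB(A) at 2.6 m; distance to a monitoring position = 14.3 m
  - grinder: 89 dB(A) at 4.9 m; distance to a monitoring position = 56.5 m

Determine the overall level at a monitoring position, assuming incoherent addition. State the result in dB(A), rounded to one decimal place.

Propagate each source to the receiver with L = L_ref − 20·log₁₀(r/r_ref), then add intensities.
compressor: 97 − 20·log₁₀(33.5/2.6) = 97 − 22.20 = 74.80 dB(A).
fan: 84 − 20·log₁₀(14.3/2.6) = 84 − 14.81 = 69.19 dB(A).
grinder: 89 − 20·log₁₀(56.5/4.9) = 89 − 21.24 = 67.76 dB(A).
Σ 10^(L/10) = 4.447e+07 → L_total = 10·log₁₀(4.447e+07) = 76.48 dB(A).

76.5 dB(A)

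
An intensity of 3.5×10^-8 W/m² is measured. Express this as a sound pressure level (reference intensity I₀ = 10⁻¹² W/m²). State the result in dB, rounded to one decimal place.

Dividing by I₀ shifts the exponent by 12: I/I₀ = 3.5×10^4.
L = 10·(0.5441 + 4) = 45.44 dB.

45.4 dB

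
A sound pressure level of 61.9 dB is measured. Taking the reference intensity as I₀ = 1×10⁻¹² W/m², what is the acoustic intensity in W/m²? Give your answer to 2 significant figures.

1.5e-06 W/m²

L = 10·log₁₀(I/I₀) ⇒ I = I₀·10^(L/10) = 10⁻¹² × 10^6.19.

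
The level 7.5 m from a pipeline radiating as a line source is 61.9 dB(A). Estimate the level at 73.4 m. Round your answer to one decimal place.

Cylindrical spreading from a line source gives a 10·log₁₀(r₂/r₁) drop.
L₂ = 61.9 − 10·log₁₀(73.4/7.5) = 61.9 − 9.906 = 51.99 dB(A).

52.0 dB(A)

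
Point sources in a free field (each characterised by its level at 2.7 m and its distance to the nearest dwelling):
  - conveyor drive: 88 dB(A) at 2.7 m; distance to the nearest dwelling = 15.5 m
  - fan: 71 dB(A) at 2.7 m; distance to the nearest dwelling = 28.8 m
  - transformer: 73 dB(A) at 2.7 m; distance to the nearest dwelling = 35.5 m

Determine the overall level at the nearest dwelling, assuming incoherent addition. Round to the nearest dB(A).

First find each source's level at the receiver (point-source: −20·log₁₀(r/r_ref)), then combine on an intensity basis.
conveyor drive: 88 − 20·log₁₀(15.5/2.7) = 88 − 15.18 = 72.82 dB(A).
fan: 71 − 20·log₁₀(28.8/2.7) = 71 − 20.56 = 50.44 dB(A).
transformer: 73 − 20·log₁₀(35.5/2.7) = 73 − 22.38 = 50.62 dB(A).
Σ 10^(L/10) = 1.937e+07 → L_total = 10·log₁₀(1.937e+07) = 72.87 dB(A).

73 dB(A)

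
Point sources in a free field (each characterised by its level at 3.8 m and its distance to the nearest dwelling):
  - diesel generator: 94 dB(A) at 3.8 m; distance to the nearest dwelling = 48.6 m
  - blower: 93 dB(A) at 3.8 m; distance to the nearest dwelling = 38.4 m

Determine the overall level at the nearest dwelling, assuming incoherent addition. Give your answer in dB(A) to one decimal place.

75.4 dB(A)

First find each source's level at the receiver (point-source: −20·log₁₀(r/r_ref)), then combine on an intensity basis.
diesel generator: 94 − 20·log₁₀(48.6/3.8) = 94 − 22.14 = 71.86 dB(A).
blower: 93 − 20·log₁₀(38.4/3.8) = 93 − 20.09 = 72.91 dB(A).
Σ 10^(L/10) = 3.490e+07 → L_total = 10·log₁₀(3.490e+07) = 75.43 dB(A).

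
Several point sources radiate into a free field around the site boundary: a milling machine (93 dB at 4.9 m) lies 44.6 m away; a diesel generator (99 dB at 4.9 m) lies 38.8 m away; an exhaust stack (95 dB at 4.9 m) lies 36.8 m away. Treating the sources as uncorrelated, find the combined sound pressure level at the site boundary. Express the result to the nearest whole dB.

First find each source's level at the receiver (point-source: −20·log₁₀(r/r_ref)), then combine on an intensity basis.
milling machine: 93 − 20·log₁₀(44.6/4.9) = 93 − 19.18 = 73.82 dB.
diesel generator: 99 − 20·log₁₀(38.8/4.9) = 99 − 17.97 = 81.03 dB.
exhaust stack: 95 − 20·log₁₀(36.8/4.9) = 95 − 17.51 = 77.49 dB.
Σ 10^(L/10) = 2.068e+08 → L_total = 10·log₁₀(2.068e+08) = 83.16 dB.

83 dB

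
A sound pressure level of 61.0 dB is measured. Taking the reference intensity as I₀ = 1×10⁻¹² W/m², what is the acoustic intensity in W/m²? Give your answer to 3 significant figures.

I = I₀·10^(L/10) = 10⁻¹² × 10^(61.0/10) = 10^(-5.900).

1.26e-06 W/m²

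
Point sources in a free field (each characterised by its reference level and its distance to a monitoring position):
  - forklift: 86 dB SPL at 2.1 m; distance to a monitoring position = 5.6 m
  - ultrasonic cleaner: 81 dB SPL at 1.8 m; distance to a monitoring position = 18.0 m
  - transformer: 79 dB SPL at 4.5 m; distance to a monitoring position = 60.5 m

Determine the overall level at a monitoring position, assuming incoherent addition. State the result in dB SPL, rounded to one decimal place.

Propagate each source to the receiver with L = L_ref − 20·log₁₀(r/r_ref), then add intensities.
forklift: 86 − 20·log₁₀(5.6/2.1) = 86 − 8.52 = 77.48 dB SPL.
ultrasonic cleaner: 81 − 20·log₁₀(18.0/1.8) = 81 − 20.00 = 61.00 dB SPL.
transformer: 79 − 20·log₁₀(60.5/4.5) = 79 − 22.57 = 56.43 dB SPL.
Σ 10^(L/10) = 5.768e+07 → L_total = 10·log₁₀(5.768e+07) = 77.61 dB SPL.

77.6 dB SPL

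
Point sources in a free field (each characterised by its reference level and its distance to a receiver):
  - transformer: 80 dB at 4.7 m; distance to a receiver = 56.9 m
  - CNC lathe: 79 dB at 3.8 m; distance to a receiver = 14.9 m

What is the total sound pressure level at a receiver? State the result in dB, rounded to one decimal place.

67.7 dB

Apply inverse-square spreading to bring every level to the receiver, then sum 10^(L/10).
transformer: 80 − 20·log₁₀(56.9/4.7) = 80 − 21.66 = 58.34 dB.
CNC lathe: 79 − 20·log₁₀(14.9/3.8) = 79 − 11.87 = 67.13 dB.
Σ 10^(L/10) = 5.849e+06 → L_total = 10·log₁₀(5.849e+06) = 67.67 dB.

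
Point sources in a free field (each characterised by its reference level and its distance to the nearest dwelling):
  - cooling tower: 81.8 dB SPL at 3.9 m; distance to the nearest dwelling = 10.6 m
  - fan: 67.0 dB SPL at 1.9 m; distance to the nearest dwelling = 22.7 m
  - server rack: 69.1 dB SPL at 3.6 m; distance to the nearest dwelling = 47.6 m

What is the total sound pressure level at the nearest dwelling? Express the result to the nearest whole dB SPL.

First find each source's level at the receiver (point-source: −20·log₁₀(r/r_ref)), then combine on an intensity basis.
cooling tower: 81.8 − 20·log₁₀(10.6/3.9) = 81.8 − 8.68 = 73.12 dB SPL.
fan: 67.0 − 20·log₁₀(22.7/1.9) = 67.0 − 21.55 = 45.45 dB SPL.
server rack: 69.1 − 20·log₁₀(47.6/3.6) = 69.1 − 22.43 = 46.67 dB SPL.
Σ 10^(L/10) = 2.057e+07 → L_total = 10·log₁₀(2.057e+07) = 73.13 dB SPL.

73 dB SPL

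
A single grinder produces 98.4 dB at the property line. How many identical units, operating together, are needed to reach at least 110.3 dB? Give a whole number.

16

Need L₁ + 10·log₁₀ N ≥ 110.3, i.e. log₁₀ N ≥ 1.19.
N ≥ 10^(11.9/10) = 15.488, so N = 16.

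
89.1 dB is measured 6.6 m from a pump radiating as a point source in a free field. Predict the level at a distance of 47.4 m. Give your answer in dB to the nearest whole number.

72 dB

Spherical spreading from a point source gives a 20·log₁₀(r₂/r₁) drop.
L₂ = 89.1 − 20·log₁₀(47.4/6.6) = 89.1 − 17.125 = 71.98 dB.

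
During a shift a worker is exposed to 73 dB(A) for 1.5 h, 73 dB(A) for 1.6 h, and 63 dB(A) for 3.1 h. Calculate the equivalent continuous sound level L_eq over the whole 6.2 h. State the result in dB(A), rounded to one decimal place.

L_eq = 10·log₁₀[(1/T)·Σ tᵢ·10^(Lᵢ/10)] with T = 6.2 h.
Σ tᵢ·10^(Lᵢ/10) = 1.5·10^(73/10) + 1.6·10^(73/10) + 3.1·10^(63/10) = 6.804e+07.
L_eq = 10·log₁₀(6.804e+07/6.2) = 70.40 dB(A).

70.4 dB(A)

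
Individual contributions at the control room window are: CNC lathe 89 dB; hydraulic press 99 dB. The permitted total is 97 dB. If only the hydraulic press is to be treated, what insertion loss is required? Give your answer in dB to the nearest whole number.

The untreated sources together contribute 10^(89/10) = 7.943e+08, i.e. 89.00 dB.
The limit corresponds to 10^(97/10) = 5.012e+09; subtracting the fixed part leaves 4.218e+09 for the hydraulic press, i.e. 96.25 dB.
Required insertion loss = 99 − 96.25 = 2.75 dB.

3 dB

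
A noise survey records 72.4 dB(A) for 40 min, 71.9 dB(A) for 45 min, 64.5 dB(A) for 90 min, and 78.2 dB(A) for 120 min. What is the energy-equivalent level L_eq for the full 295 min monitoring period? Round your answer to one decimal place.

L_eq = 10·log₁₀[(1/T)·Σ tᵢ·10^(Lᵢ/10)] with T = 295 min.
Σ tᵢ·10^(Lᵢ/10) = 40·10^(72.4/10) + 45·10^(71.9/10) + 90·10^(64.5/10) + 120·10^(78.2/10) = 9.574e+09.
L_eq = 10·log₁₀(9.574e+09/295) = 75.11 dB(A).

75.1 dB(A)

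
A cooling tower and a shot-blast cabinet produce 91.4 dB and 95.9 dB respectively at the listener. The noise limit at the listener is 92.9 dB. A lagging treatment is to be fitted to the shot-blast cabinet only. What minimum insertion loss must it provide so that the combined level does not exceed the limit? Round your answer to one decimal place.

Everything except the shot-blast cabinet sums to 10^(91.4/10) = 1.380e+09 in linear terms, 91.40 dB.
The limit corresponds to 10^(92.9/10) = 1.950e+09; subtracting the fixed part leaves 5.695e+08 for the shot-blast cabinet, i.e. 87.55 dB.
So the shot-blast cabinet must be reduced from 95.9 to 87.55 dB: IL = 8.35 dB.

8.3 dB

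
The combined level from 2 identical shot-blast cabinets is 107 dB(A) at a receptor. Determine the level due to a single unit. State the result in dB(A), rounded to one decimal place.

For N identical incoherent sources L_total = L₁ + 10·log₁₀ N, so L₁ = 107 − 10·log₁₀(2) = 107 − 3.010.

104.0 dB(A)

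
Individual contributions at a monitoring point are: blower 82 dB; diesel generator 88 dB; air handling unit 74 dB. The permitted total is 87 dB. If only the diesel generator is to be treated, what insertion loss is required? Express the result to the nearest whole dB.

The untreated sources together contribute 10^(82/10) + 10^(74/10) = 1.836e+08, i.e. 82.64 dB.
The limit corresponds to 10^(87/10) = 5.012e+08; subtracting the fixed part leaves 3.176e+08 for the diesel generator, i.e. 85.02 dB.
Required insertion loss = 88 − 85.02 = 2.98 dB.

3 dB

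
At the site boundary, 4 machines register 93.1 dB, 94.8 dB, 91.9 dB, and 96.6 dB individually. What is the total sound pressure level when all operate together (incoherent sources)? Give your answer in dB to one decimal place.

Incoherent sources combine by intensity addition: L_total = 10·log₁₀(Σ 10^(L_i/10)).
Σ 10^(L/10) = 10^(93.1/10) + 10^(94.8/10) + 10^(91.9/10) + 10^(96.6/10) = 1.118e+10.
L_total = 10·log₁₀(1.118e+10) = 100.48 dB.

100.5 dB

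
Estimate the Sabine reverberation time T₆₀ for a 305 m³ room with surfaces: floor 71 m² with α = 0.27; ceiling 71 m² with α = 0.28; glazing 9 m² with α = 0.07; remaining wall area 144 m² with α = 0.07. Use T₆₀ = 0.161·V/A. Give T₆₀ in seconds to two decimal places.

0.99 s

Total absorption A = 71·0.27 + 71·0.28 + 9·0.07 + 144·0.07 = 49.76 m² sabins.
T₆₀ = 0.161·V/A = 0.161·305/49.76 = 0.987 s.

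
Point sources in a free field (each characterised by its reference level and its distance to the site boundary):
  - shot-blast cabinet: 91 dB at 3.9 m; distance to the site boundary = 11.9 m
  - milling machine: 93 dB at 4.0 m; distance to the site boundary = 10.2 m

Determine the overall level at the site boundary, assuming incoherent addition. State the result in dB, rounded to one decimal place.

86.5 dB

Apply inverse-square spreading to bring every level to the receiver, then sum 10^(L/10).
shot-blast cabinet: 91 − 20·log₁₀(11.9/3.9) = 91 − 9.69 = 81.31 dB.
milling machine: 93 − 20·log₁₀(10.2/4.0) = 93 − 8.13 = 84.87 dB.
Σ 10^(L/10) = 4.421e+08 → L_total = 10·log₁₀(4.421e+08) = 86.45 dB.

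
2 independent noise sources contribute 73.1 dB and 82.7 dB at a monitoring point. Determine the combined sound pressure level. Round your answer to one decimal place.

Incoherent sources combine by intensity addition: L_total = 10·log₁₀(Σ 10^(L_i/10)).
Σ 10^(L/10) = 10^(73.1/10) + 10^(82.7/10) = 2.066e+08.
L_total = 10·log₁₀(2.066e+08) = 83.15 dB.

83.2 dB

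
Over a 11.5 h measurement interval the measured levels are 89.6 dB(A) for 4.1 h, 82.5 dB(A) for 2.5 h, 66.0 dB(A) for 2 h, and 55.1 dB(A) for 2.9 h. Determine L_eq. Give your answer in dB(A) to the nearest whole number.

The energy average is taken in the linear domain: L_eq = 10·log₁₀[(Σ tᵢ·10^(Lᵢ/10))/T], T = 11.5 h.
Σ tᵢ·10^(Lᵢ/10) = 4.1·10^(89.6/10) + 2.5·10^(82.5/10) + 2·10^(66.0/10) + 2.9·10^(55.1/10) = 4.193e+09.
L_eq = 10·log₁₀(4.193e+09/11.5) = 85.62 dB(A).

86 dB(A)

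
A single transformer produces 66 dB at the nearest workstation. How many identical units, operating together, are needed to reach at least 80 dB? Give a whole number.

26

The shortfall is 80 − 66 = 14.0 dB, and N units add 10·log₁₀ N, so need 10·log₁₀ N ≥ 14.0.
N ≥ 10^(14.0/10) = 25.119, so N = 26.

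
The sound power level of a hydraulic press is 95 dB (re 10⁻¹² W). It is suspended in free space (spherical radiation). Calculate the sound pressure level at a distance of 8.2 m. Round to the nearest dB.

66 dB

L_p = L_w − 10·log₁₀(4π·r²) with r = 8.2 m.
4π·r² = 845 m², 10·log₁₀ of that is 29.268 dB.
L_p = 95 − 29.268 = 65.73 dB.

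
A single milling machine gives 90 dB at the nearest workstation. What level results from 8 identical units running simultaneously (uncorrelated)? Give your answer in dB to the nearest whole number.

L_total = L₁ + 10·log₁₀ N for N identical incoherent sources.
L_total = 90 + 10·log₁₀(8) = 90 + 9.031 = 99.03 dB.

99 dB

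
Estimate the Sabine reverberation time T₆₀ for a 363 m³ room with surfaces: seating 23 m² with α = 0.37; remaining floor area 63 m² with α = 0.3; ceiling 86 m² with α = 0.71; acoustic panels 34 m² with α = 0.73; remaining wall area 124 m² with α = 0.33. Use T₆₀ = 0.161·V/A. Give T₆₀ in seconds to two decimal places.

Summing Sᵢαᵢ: 23·0.37 + 63·0.3 + 86·0.71 + 34·0.73 + 124·0.33 = 154.21 m².
T₆₀ = 0.161 × 363 / 154.21 = 0.379 s.

0.38 s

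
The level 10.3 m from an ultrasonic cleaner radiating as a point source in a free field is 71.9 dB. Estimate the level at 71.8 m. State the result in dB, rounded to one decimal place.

Point-source attenuation: ΔL = 20·log₁₀(r₂/r₁) = 20·log₁₀(71.8/10.3) = 16.866 dB.
L₂ = 71.9 − 20·log₁₀(71.8/10.3) = 71.9 − 16.866 = 55.03 dB.

55.0 dB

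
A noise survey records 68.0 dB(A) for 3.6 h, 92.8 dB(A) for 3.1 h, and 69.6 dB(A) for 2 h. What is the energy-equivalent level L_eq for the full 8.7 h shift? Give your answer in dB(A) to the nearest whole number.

88 dB(A)

Weight each interval's intensity by its duration and average over T = 8.7 h:
Σ tᵢ·10^(Lᵢ/10) = 3.6·10^(68.0/10) + 3.1·10^(92.8/10) + 2·10^(69.6/10) = 5.948e+09.
L_eq = 10·log₁₀(5.948e+09/8.7) = 88.35 dB(A).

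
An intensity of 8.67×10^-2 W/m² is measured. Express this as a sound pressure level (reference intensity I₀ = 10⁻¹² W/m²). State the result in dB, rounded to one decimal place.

109.4 dB

L = 10·log₁₀(I/I₀) = 10·log₁₀(8.67×10^-2/10⁻¹²) = 10·log₁₀(8.67×10^10).
L = 10·(0.9380 + 10) = 109.38 dB.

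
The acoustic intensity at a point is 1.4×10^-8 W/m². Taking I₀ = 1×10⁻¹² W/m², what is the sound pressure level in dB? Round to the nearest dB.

I/I₀ = 1.4×10^-8/10⁻¹² = 1.4×10^4, and L = 10·log₁₀(I/I₀).
L = 10·(0.1461 + 4) = 41.46 dB.

41 dB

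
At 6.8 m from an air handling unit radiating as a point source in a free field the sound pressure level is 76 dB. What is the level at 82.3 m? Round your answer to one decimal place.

For a point source, L₂ = L₁ − 20·log₁₀(r₂/r₁).
L₂ = 76 − 20·log₁₀(82.3/6.8) = 76 − 21.658 = 54.34 dB.

54.3 dB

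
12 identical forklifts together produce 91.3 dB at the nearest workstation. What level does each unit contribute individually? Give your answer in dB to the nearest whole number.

12 equal contributions raise the level by 10·log₁₀ 12 = 10.792 dB, so each unit alone gives 91.3 − 10.792.

81 dB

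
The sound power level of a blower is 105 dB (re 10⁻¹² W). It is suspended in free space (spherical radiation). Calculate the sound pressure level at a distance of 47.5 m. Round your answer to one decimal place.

The power spreads over a sphere of area 4π·r², so L_p = L_w − 10·log₁₀(4π·r²).
4π·r² = 2.835e+04 m², 10·log₁₀ of that is 44.526 dB.
L_p = 105 − 44.526 = 60.47 dB.

60.5 dB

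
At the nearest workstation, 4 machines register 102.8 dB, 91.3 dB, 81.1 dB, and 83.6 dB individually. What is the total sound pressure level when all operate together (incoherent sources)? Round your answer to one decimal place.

For uncorrelated sources the intensities add, so convert each level to linear form, sum, and take 10·log₁₀ of the total.
Σ 10^(L/10) = 10^(102.8/10) + 10^(91.3/10) + 10^(81.1/10) + 10^(83.6/10) = 2.076e+10.
L_total = 10·log₁₀(2.076e+10) = 103.17 dB.

103.2 dB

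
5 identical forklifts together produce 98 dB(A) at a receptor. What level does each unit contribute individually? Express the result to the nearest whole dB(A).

91 dB(A)

For N identical incoherent sources L_total = L₁ + 10·log₁₀ N, so L₁ = 98 − 10·log₁₀(5) = 98 − 6.990.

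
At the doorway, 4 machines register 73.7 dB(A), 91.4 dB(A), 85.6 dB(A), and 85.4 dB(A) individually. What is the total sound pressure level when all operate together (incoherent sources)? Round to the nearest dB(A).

93 dB(A)

Incoherent sources combine by intensity addition: L_total = 10·log₁₀(Σ 10^(L_i/10)).
Σ 10^(L/10) = 10^(73.7/10) + 10^(91.4/10) + 10^(85.6/10) + 10^(85.4/10) = 2.114e+09.
L_total = 10·log₁₀(2.114e+09) = 93.25 dB(A).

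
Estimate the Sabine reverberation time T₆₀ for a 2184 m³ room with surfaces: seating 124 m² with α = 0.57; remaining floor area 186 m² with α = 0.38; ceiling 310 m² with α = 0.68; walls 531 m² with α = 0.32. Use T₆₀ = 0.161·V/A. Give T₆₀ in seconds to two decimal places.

Total absorption A = 124·0.57 + 186·0.38 + 310·0.68 + 531·0.32 = 522.08 m² sabins.
T₆₀ = 0.161 × 2184 / 522.08 = 0.674 s.

0.67 s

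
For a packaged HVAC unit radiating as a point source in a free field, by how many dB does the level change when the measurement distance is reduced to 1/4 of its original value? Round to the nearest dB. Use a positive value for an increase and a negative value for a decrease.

+12 dB

Point-source spreading: ΔL = −20·log₁₀(r₂/r₁).
ΔL = −20·log₁₀(0.25) = +12.04 dB.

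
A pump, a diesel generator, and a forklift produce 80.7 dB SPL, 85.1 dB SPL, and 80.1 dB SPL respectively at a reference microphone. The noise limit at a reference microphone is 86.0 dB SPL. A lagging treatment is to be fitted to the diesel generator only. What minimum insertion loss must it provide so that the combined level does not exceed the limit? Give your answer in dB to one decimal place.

Everything except the diesel generator sums to 10^(80.7/10) + 10^(80.1/10) = 2.198e+08 in linear terms, 83.42 dB SPL.
The limit corresponds to 10^(86.0/10) = 3.981e+08; subtracting the fixed part leaves 1.783e+08 for the diesel generator, i.e. 82.51 dB SPL.
Required insertion loss = 85.1 − 82.51 = 2.59 dB.

2.6 dB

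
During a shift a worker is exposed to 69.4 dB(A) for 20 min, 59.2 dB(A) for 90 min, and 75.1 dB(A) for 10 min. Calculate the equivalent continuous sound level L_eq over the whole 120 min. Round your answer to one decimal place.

L_eq = 10·log₁₀[(1/T)·Σ tᵢ·10^(Lᵢ/10)] with T = 120 min.
Σ tᵢ·10^(Lᵢ/10) = 20·10^(69.4/10) + 90·10^(59.2/10) + 10·10^(75.1/10) = 5.726e+08.
L_eq = 10·log₁₀(5.726e+08/120) = 66.79 dB(A).

66.8 dB(A)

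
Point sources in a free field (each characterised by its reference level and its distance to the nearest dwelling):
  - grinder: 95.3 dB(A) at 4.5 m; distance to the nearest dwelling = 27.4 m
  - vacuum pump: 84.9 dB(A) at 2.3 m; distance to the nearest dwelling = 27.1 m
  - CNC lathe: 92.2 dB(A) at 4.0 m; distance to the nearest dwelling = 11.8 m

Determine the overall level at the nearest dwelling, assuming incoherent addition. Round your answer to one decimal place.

84.5 dB(A)

First find each source's level at the receiver (point-source: −20·log₁₀(r/r_ref)), then combine on an intensity basis.
grinder: 95.3 − 20·log₁₀(27.4/4.5) = 95.3 − 15.69 = 79.61 dB(A).
vacuum pump: 84.9 − 20·log₁₀(27.1/2.3) = 84.9 − 21.42 = 63.48 dB(A).
CNC lathe: 92.2 − 20·log₁₀(11.8/4.0) = 92.2 − 9.40 = 82.80 dB(A).
Σ 10^(L/10) = 2.843e+08 → L_total = 10·log₁₀(2.843e+08) = 84.54 dB(A).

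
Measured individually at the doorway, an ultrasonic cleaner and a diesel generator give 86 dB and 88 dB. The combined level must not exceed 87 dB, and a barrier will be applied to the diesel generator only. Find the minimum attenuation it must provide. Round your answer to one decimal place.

7.9 dB

The untreated sources together contribute 10^(86/10) = 3.981e+08, i.e. 86.00 dB.
To meet 87 dB overall, the treated diesel generator may contribute at most 10^(87/10) − 3.981e+08 = 1.031e+08, i.e. 80.13 dB.
Required insertion loss = 88 − 80.13 = 7.87 dB.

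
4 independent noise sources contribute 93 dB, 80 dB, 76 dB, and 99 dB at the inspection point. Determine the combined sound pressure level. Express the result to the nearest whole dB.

For uncorrelated sources the intensities add, so convert each level to linear form, sum, and take 10·log₁₀ of the total.
Σ 10^(L/10) = 10^(93/10) + 10^(80/10) + 10^(76/10) + 10^(99/10) = 1.008e+10.
L_total = 10·log₁₀(1.008e+10) = 100.03 dB.

100 dB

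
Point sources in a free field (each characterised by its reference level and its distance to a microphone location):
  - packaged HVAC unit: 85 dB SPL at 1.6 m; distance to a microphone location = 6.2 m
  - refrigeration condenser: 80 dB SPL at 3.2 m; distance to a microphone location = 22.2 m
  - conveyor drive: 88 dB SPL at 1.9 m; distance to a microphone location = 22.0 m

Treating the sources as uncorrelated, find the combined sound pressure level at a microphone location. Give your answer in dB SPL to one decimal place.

First find each source's level at the receiver (point-source: −20·log₁₀(r/r_ref)), then combine on an intensity basis.
packaged HVAC unit: 85 − 20·log₁₀(6.2/1.6) = 85 − 11.77 = 73.23 dB SPL.
refrigeration condenser: 80 − 20·log₁₀(22.2/3.2) = 80 − 16.82 = 63.18 dB SPL.
conveyor drive: 88 − 20·log₁₀(22.0/1.9) = 88 − 21.27 = 66.73 dB SPL.
Σ 10^(L/10) = 2.784e+07 → L_total = 10·log₁₀(2.784e+07) = 74.45 dB SPL.

74.4 dB SPL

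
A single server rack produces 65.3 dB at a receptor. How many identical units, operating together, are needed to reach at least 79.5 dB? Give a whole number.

N identical sources give L₁ + 10·log₁₀ N, so require 10·log₁₀ N ≥ 79.5 − 65.3 = 14.2 dB.
N ≥ 10^(14.2/10) = 26.303, so N = 27.

27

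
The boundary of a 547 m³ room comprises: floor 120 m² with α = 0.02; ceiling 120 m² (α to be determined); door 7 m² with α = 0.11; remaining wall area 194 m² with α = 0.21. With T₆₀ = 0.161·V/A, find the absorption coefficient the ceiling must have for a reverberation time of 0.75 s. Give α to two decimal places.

0.61

Required total absorption A = 0.161·547/0.75 = 117.42 m².
Absorption from the other surfaces = 120·0.02 + 7·0.11 + 194·0.21 = 43.91 m², so the ceiling must supply 73.51 m² over 120 m².
α = 73.51/120 = 0.613.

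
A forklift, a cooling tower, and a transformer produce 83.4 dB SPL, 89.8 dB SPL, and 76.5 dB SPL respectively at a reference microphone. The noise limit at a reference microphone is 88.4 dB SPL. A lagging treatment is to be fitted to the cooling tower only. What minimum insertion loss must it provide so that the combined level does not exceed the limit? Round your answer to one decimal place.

3.5 dB

The untreated sources together contribute 10^(83.4/10) + 10^(76.5/10) = 2.634e+08, i.e. 84.21 dB SPL.
The limit corresponds to 10^(88.4/10) = 6.918e+08; subtracting the fixed part leaves 4.284e+08 for the cooling tower, i.e. 86.32 dB SPL.
So the cooling tower must be reduced from 89.8 to 86.32 dB SPL: IL = 3.48 dB.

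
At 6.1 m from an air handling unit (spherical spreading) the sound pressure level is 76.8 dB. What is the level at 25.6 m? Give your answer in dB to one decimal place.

For a point source, L₂ = L₁ − 20·log₁₀(r₂/r₁).
L₂ = 76.8 − 20·log₁₀(25.6/6.1) = 76.8 − 12.458 = 64.34 dB.

64.3 dB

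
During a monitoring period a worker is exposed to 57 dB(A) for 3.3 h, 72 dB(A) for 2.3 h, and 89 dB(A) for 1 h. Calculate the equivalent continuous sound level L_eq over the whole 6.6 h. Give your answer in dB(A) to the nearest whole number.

81 dB(A)

Weight each interval's intensity by its duration and average over T = 6.6 h:
Σ tᵢ·10^(Lᵢ/10) = 3.3·10^(57/10) + 2.3·10^(72/10) + 1·10^(89/10) = 8.324e+08.
L_eq = 10·log₁₀(8.324e+08/6.6) = 81.01 dB(A).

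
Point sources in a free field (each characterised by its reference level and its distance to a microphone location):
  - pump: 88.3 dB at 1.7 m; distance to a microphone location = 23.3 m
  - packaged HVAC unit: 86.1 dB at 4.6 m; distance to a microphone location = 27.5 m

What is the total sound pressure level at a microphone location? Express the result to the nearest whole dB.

First find each source's level at the receiver (point-source: −20·log₁₀(r/r_ref)), then combine on an intensity basis.
pump: 88.3 − 20·log₁₀(23.3/1.7) = 88.3 − 22.74 = 65.56 dB.
packaged HVAC unit: 86.1 − 20·log₁₀(27.5/4.6) = 86.1 − 15.53 = 70.57 dB.
Σ 10^(L/10) = 1.500e+07 → L_total = 10·log₁₀(1.500e+07) = 71.76 dB.

72 dB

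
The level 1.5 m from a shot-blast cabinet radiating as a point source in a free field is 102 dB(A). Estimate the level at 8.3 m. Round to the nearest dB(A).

Point-source attenuation: ΔL = 20·log₁₀(r₂/r₁) = 20·log₁₀(8.3/1.5) = 14.860 dB.
L₂ = 102 − 20·log₁₀(8.3/1.5) = 102 − 14.860 = 87.14 dB(A).

87 dB(A)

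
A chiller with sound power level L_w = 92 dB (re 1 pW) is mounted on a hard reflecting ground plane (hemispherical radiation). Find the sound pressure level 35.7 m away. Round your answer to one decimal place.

Free-field hemispherical radiation: L_p = L_w − 10·log₁₀(2π·r²), r = 35.7 m.
2π·r² = 8008 m², 10·log₁₀ of that is 39.035 dB.
L_p = 92 − 39.035 = 52.96 dB.

53.0 dB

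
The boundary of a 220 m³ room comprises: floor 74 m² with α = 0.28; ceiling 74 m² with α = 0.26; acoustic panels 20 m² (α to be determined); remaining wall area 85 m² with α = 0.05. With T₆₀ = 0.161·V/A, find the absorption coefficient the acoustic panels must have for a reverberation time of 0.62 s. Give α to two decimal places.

0.65

A = 0.161·V/T₆₀ = 0.161·220/0.62 = 57.13 m² sabins.
Absorption from the other surfaces = 74·0.28 + 74·0.26 + 85·0.05 = 44.21 m², so the acoustic panels must supply 12.92 m² over 20 m².
α = 12.92/20 = 0.646.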